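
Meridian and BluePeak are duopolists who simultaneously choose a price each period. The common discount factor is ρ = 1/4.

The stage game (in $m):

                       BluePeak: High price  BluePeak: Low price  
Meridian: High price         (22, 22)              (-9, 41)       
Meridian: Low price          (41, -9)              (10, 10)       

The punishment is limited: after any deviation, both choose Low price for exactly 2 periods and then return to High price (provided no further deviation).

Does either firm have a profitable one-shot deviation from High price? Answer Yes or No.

Yes

IC: ρ+…+ρ^2 ≥ (41−22)/(22−10) = 19/12.
At ρ = 1/4: partial sum = 0.3125 < 1.5833. Cooperation not sustainable.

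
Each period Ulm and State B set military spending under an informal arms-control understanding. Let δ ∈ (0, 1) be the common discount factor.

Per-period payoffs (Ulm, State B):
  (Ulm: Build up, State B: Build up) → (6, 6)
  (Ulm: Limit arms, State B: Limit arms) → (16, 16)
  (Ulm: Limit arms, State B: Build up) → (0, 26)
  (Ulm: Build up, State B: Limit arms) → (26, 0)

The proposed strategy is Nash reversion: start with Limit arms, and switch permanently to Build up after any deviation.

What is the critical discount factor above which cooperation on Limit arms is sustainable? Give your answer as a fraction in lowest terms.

Cooperation forever yields 16 each period: 16/(1−δ).
Deviating yields 26 once, then 6 forever: 26 + 6δ/(1−δ).
No profitable deviation requires 16/(1−δ) ≥ 26 + 6δ/(1−δ).
Multiplying by (1−δ): 16 ≥ 26(1−δ) + 6δ = 26 − 20δ.
So 20δ ≥ 10, i.e. δ ≥ 10/20 = 1/2.

1/2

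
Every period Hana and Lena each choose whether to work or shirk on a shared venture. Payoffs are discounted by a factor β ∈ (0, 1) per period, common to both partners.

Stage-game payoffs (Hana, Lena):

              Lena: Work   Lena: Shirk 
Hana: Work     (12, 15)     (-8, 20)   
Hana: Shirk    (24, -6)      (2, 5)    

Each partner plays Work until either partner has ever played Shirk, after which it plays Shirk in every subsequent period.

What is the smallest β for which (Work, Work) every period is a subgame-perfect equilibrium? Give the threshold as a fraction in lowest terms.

6/11

Hana's threshold: (24−12)/(24−2) = 6/11.
Lena's threshold: (20−15)/(20−5) = 1/3.
6/11 > 1/3, so Hana binds and β* = 6/11.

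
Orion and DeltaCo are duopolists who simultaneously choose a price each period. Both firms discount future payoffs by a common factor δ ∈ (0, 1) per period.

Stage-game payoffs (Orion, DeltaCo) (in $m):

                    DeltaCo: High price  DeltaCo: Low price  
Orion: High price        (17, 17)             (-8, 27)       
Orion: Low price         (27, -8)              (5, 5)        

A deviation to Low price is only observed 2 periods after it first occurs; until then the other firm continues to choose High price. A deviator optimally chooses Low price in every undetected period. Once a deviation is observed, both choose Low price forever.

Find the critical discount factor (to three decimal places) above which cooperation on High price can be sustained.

0.674

Deviating for the 2 undetected periods gains 27−17 = 10 per period over cooperation, then loses 17−5 = 12 per period forever once punishment starts.
Gain: 10(1 + δ + … + δ^1); loss: 12·δ^2/(1−δ).
No profitable deviation ⇔ 10(1−δ^2) ≤ 12·δ^2, i.e. δ^2 ≥ 10/(10+12) = 5/11.
Hence δ ≥ (5/11)^(1/2) ≈ 0.674.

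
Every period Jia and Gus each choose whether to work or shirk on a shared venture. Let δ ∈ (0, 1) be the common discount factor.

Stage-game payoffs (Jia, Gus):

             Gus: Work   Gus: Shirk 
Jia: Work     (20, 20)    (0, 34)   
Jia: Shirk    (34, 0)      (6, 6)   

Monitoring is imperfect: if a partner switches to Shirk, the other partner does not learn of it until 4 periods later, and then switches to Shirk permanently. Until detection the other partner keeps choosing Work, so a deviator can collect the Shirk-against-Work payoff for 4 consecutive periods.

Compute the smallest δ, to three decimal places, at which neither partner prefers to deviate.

Deviating for the 4 undetected periods gains 34−20 = 14 per period over cooperation, then loses 20−6 = 14 per period forever once punishment starts.
Gain: 14(1 + δ + … + δ^3); loss: 14·δ^4/(1−δ).
No profitable deviation ⇔ 14(1−δ^4) ≤ 14·δ^4, i.e. δ^4 ≥ 14/(14+14) = 1/2.
Hence δ ≥ (1/2)^(1/4) ≈ 0.841.

0.841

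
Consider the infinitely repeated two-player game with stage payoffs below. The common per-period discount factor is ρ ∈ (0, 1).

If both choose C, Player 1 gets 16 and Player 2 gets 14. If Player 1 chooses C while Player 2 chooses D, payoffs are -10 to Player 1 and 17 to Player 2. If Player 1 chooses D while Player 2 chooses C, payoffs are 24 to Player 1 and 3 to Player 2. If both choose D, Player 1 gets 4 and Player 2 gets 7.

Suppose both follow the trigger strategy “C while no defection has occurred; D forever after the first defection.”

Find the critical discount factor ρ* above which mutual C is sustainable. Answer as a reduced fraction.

For Player 1: deviation gain 24−16 = 8, per-period punishment loss 16−4 = 12. IC gives ρ ≥ 8/20 = 2/5.
For Player 2: gain 3, loss 7 per period, so ρ ≥ 3/10.
The tighter constraint is Player 1's, so cooperation needs ρ ≥ 2/5.

2/5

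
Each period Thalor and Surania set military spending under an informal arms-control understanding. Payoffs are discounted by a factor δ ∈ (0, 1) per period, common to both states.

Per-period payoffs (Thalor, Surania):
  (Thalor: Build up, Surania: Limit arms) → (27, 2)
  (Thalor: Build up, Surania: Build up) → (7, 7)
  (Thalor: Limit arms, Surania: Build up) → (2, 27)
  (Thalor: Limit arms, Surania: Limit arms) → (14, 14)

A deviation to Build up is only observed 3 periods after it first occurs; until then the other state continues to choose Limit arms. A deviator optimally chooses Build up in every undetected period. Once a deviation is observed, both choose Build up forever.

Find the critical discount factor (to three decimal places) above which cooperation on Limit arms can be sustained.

0.866

A deviator earns 27 for 3 periods, then 7 forever; cooperating earns 14 forever. Multiplying the IC by (1−δ):
14 ≥ 27(1−δ^3) + 7δ^3, so 20·δ^3 ≥ 13 and δ^3 ≥ 13/20.
δ ≥ (13/20)^(1/3) ≈ 0.866.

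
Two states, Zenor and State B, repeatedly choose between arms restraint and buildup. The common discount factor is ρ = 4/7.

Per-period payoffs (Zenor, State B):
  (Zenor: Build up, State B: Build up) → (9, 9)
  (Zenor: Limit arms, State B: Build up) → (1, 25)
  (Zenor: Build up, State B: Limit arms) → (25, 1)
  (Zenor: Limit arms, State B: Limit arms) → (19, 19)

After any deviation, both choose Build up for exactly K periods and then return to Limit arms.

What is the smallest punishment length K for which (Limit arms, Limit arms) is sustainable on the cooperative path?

2

No profitable deviation requires (19−9)(ρ+…+ρ^K) ≥ 25−19, i.e. ρ+…+ρ^K ≥ 3/5 ≈ 0.6000.
With ρ = 4/7, the partial sums are K=1: 0.5714, K=2: 0.8980.
K = 2 is the first length at which the sum reaches 0.6000.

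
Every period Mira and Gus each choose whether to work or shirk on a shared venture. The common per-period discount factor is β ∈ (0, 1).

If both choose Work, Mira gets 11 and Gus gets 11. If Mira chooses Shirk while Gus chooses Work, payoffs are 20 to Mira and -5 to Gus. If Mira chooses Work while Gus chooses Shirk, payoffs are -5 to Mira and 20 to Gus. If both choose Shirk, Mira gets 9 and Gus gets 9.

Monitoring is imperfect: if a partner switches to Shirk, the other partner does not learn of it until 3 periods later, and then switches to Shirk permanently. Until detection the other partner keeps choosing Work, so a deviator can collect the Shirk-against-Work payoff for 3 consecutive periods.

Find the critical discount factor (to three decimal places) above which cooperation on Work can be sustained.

The best deviation is to choose Shirk for all 3 undetected periods, earning 20 each, then 9 forever once detected.
Deviation value: 20(1−β^3)/(1−β) + 9β^3/(1−β); cooperation value: 11/(1−β).
IC: 11 ≥ 20(1−β^3) + 9β^3 = 20 − 11β^3.
So β^3 ≥ 9/11, giving β ≥ (9/11)^(1/3) ≈ 0.935.

0.935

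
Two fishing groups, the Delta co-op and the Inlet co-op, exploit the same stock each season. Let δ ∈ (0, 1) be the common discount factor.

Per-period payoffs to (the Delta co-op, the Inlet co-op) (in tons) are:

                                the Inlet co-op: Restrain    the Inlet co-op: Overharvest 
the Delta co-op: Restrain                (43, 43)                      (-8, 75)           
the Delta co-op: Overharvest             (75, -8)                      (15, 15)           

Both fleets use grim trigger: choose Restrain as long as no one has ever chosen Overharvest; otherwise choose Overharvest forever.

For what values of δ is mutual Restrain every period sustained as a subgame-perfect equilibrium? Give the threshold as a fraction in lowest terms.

One-period gain from deviating is 75 − 43 = 32. The loss is 43 − 15 = 28 in every subsequent period, with present value 28·δ/(1−δ).
Deviation is unprofitable when 28·δ/(1−δ) ≥ 32, i.e. δ/(1−δ) ≥ 8/7.
Equivalently δ ≥ 32/(32+28) = 8/15.

8/15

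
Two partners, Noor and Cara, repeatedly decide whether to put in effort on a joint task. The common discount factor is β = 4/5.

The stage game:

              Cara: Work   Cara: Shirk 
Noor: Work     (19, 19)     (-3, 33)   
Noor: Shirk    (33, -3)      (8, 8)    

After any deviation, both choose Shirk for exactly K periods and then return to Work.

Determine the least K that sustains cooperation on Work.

No profitable deviation requires (19−8)(β+…+β^K) ≥ 33−19, i.e. β+…+β^K ≥ 14/11 ≈ 1.2727.
With β = 4/5, the partial sums are K=1: 0.8000, K=2: 1.4400.
K = 2 is the first length at which the sum reaches 1.2727.

2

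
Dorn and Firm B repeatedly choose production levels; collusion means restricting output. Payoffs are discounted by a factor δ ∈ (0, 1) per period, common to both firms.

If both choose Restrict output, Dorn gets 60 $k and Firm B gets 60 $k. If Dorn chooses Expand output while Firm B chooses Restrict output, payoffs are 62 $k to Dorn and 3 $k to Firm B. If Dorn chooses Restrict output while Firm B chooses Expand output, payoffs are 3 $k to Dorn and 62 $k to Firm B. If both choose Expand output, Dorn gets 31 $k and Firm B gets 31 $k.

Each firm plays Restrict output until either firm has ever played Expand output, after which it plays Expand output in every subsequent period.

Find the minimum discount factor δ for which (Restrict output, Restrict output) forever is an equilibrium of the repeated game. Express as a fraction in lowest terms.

One-period gain from deviating is 62 − 60 = 2. The loss is 60 − 31 = 29 in every subsequent period, with present value 29·δ/(1−δ).
Deviation is unprofitable when 29·δ/(1−δ) ≥ 2, i.e. δ/(1−δ) ≥ 2/29.
Equivalently δ ≥ 2/(2+29) = 2/31.

2/31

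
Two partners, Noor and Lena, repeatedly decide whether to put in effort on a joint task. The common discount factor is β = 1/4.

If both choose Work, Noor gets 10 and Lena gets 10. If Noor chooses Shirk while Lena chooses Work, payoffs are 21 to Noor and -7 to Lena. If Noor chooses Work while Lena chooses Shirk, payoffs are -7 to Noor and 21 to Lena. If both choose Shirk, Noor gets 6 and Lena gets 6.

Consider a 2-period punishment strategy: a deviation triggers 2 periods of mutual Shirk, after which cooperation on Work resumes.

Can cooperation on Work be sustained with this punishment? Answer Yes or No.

No

A one-shot deviation gives 21 now, then 6 for 2 periods, then back to 10.
Gain from deviating: (21−10) today; loss: (10−6) in each of the next 2 periods.
No-deviation condition: (10−6)(β+…+β^2) ≥ 21−10, i.e. β+…+β^2 ≥ 11/4.
At β = 1/4: β+…+β^2 = 0.3125 < 2.7500.
So cooperation is not sustainable.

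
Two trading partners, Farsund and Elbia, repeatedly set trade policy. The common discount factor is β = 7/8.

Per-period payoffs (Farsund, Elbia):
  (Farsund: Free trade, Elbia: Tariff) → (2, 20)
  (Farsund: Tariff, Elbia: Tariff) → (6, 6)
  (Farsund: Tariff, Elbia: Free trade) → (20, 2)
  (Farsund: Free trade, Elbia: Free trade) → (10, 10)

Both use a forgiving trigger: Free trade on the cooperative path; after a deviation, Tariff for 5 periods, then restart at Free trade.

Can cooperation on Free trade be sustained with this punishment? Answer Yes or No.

IC: β+…+β^5 ≥ (20−10)/(10−6) = 5/2.
At β = 7/8: partial sum = 3.4096 ≥ 2.5000. Cooperation sustainable.

Yes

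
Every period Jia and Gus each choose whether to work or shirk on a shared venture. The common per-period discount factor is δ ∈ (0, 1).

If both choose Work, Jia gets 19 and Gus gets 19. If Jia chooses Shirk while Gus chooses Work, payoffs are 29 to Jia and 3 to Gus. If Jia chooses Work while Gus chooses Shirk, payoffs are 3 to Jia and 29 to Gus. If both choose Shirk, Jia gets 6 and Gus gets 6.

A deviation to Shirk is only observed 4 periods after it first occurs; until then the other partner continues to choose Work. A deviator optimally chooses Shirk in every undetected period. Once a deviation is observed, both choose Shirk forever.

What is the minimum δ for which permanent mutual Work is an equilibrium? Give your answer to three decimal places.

The best deviation is to choose Shirk for all 4 undetected periods, earning 29 each, then 6 forever once detected.
Deviation value: 29(1−δ^4)/(1−δ) + 6δ^4/(1−δ); cooperation value: 19/(1−δ).
IC: 19 ≥ 29(1−δ^4) + 6δ^4 = 29 − 23δ^4.
So δ^4 ≥ 10/23, giving δ ≥ (10/23)^(1/4) ≈ 0.812.

0.812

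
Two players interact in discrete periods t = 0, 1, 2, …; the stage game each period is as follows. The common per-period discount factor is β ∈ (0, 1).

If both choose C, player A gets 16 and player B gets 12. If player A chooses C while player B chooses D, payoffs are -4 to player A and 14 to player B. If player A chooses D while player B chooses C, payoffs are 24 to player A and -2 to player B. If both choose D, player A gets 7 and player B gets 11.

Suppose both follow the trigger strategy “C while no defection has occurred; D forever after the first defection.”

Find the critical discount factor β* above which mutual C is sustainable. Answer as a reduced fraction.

For player A: deviation gain 24−16 = 8, per-period punishment loss 16−7 = 9. IC gives β ≥ 8/17.
For player B: gain 2, loss 1 per period, so β ≥ 2/3.
The tighter constraint is player B's, so cooperation needs β ≥ 2/3.

2/3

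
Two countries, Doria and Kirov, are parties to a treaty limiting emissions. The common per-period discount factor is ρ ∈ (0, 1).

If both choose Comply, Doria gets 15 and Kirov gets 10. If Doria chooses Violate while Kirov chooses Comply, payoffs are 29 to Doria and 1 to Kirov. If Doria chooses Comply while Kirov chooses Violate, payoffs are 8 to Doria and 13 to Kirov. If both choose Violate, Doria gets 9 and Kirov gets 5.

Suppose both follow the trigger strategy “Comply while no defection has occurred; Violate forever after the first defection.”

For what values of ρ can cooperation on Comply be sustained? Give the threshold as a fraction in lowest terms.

7/10

Doria's threshold: (29−15)/(29−9) = 7/10.
Kirov's threshold: (13−10)/(13−5) = 3/8.
7/10 > 3/8, so Doria binds and ρ* = 7/10.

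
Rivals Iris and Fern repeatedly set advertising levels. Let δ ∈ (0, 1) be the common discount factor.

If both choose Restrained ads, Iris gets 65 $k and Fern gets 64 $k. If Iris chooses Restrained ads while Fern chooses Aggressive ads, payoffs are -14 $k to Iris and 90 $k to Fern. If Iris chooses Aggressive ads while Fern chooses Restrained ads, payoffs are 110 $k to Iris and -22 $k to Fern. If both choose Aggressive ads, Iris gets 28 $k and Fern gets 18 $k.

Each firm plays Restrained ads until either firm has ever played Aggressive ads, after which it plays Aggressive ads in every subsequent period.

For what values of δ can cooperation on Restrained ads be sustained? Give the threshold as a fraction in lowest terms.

45/82

Iris: cooperation gives 65 each period; deviation gives 110 once then 28 forever.
  65/(1−δ) ≥ 110 + 28δ/(1−δ) ⇒ δ ≥ 45/82.
Fern: cooperation gives 64 each period; deviation gives 90 once then 18 forever.
  δ ≥ 26/72 = 13/36.
Both must hold, so the binding constraint is Iris's: δ ≥ 45/82.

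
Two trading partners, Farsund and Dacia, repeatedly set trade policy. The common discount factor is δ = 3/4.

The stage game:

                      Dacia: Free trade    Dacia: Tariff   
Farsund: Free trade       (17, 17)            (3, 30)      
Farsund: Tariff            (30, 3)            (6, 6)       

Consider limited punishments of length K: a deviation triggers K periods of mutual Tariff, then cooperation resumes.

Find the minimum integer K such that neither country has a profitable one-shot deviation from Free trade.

2

No profitable deviation requires (17−6)(δ+…+δ^K) ≥ 30−17, i.e. δ+…+δ^K ≥ 13/11 ≈ 1.1818.
With δ = 3/4, the partial sums are K=1: 0.7500, K=2: 1.3125.
K = 2 is the first length at which the sum reaches 1.1818.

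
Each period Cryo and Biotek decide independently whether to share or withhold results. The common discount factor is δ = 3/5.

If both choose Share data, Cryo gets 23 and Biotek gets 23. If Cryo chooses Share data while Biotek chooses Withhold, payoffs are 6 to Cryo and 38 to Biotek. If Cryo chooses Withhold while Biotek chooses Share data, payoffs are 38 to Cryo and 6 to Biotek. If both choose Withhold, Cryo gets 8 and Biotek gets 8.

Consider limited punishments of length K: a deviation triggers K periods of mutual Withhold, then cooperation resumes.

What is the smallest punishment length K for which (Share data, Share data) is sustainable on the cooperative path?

No profitable deviation requires (23−8)(δ+…+δ^K) ≥ 38−23, i.e. δ+…+δ^K ≥ 1 ≈ 1.0000.
With δ = 3/5, the partial sums are K=1: 0.6000, K=2: 0.9600, K=3: 1.1760.
K = 3 is the first length at which the sum reaches 1.0000.

3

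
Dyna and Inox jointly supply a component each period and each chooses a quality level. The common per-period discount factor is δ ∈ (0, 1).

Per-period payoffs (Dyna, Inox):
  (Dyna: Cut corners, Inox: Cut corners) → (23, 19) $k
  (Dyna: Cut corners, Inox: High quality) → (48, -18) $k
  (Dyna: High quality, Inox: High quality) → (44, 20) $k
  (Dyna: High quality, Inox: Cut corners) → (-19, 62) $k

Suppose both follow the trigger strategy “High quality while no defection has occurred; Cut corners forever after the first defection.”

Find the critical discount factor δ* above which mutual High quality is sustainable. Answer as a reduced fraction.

42/43

Dyna: cooperation gives 44 each period; deviation gives 48 once then 23 forever.
  44/(1−δ) ≥ 48 + 23δ/(1−δ) ⇒ δ ≥ 4/25.
Inox: cooperation gives 20 each period; deviation gives 62 once then 19 forever.
  δ ≥ 42/43.
Both must hold, so the binding constraint is Inox's: δ ≥ 42/43.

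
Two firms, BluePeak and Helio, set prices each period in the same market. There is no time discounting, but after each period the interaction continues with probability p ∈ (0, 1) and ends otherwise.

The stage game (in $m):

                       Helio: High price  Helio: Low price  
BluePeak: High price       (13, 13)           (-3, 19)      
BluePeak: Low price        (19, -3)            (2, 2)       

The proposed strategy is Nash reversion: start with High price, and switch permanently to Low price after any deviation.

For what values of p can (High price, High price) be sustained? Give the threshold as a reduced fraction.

With no time discounting, the continuation probability p plays the role of the discount factor.
Grim-trigger IC: 13/(1−p) ≥ 19 + 2p/(1−p) ⇒ p ≥ (19−13)/(19−2) = 6/17.

6/17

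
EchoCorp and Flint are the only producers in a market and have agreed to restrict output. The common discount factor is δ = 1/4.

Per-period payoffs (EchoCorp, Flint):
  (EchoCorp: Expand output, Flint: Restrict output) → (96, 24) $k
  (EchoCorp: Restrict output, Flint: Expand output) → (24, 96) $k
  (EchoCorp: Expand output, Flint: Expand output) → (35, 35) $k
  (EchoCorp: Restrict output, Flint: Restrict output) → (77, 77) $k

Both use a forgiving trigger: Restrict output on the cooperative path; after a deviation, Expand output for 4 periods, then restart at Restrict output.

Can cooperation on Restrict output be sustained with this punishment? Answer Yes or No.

No

A one-shot deviation gives 96 now, then 35 for 4 periods, then back to 77.
Gain from deviating: (96−77) today; loss: (77−35) in each of the next 4 periods.
No-deviation condition: (77−35)(δ+…+δ^4) ≥ 96−77, i.e. δ+…+δ^4 ≥ 19/42.
At δ = 1/4: δ+…+δ^4 = 0.3320 < 0.4524.
So cooperation is not sustainable.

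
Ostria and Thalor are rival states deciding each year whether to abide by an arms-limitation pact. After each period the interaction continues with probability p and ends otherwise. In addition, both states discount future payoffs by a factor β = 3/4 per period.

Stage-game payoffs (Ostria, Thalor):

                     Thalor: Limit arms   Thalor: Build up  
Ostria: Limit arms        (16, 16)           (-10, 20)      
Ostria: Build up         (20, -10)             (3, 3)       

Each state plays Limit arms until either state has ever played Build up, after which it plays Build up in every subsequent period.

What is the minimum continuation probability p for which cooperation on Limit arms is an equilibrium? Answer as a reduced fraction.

Expected continuation weight on next period's payoff is β·p = 3/4·p, which plays the role of the discount factor.
Cooperation requires 3/4·p ≥ (20−16)/(20−3) = 4/17, hence p ≥ 16/51.

16/51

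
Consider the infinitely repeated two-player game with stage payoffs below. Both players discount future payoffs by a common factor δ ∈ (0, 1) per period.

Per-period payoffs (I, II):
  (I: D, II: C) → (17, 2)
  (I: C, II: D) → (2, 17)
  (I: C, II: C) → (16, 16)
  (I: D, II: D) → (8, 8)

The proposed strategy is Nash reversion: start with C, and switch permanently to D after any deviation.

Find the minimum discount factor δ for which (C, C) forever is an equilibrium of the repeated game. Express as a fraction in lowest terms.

1/9

One-period gain from deviating is 17 − 16 = 1. The loss is 16 − 8 = 8 in every subsequent period, with present value 8·δ/(1−δ).
Deviation is unprofitable when 8·δ/(1−δ) ≥ 1, i.e. δ/(1−δ) ≥ 1/8.
Equivalently δ ≥ 1/(1+8) = 1/9.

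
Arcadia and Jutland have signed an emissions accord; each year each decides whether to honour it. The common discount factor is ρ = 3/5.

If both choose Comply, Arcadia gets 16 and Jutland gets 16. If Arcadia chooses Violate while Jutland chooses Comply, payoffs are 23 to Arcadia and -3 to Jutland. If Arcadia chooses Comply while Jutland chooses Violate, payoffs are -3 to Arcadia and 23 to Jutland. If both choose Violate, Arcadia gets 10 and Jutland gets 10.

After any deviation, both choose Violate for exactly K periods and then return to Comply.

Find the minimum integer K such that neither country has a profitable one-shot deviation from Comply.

IC: ρ(1−ρ^K)/(1−ρ) ≥ (23−16)/(16−10) = 7/6.
With ρ = 3/5: need 1 − ρ^K ≥ 7/6·(1−3/5)/(3/5), i.e. ρ^K ≤ 0.2222.
Since (3/5)^2 = 0.3600 and (3/5)^3 = 0.2160, the smallest such K is 3.

3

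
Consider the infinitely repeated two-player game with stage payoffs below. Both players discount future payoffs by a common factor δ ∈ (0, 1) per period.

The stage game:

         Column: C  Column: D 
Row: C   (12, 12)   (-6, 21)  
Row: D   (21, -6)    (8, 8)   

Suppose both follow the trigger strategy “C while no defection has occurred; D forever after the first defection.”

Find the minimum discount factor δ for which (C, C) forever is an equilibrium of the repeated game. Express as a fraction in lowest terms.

9/13

Under grim trigger the critical discount factor is (T−C)/(T−P) with T = 21, C = 12, P = 8.
δ* = (21−12)/(21−8) = 9/13.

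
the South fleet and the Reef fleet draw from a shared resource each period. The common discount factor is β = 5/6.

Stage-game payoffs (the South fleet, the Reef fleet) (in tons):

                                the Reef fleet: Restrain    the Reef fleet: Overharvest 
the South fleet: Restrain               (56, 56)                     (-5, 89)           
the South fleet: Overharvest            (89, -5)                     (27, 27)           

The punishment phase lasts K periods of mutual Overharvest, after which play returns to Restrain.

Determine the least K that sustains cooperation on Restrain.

IC: β(1−β^K)/(1−β) ≥ (89−56)/(56−27) = 33/29.
With β = 5/6: need 1 − β^K ≥ 33/29·(1−5/6)/(5/6), i.e. β^K ≤ 0.7724.
Since (5/6)^1 = 0.8333 and (5/6)^2 = 0.6944, the smallest such K is 2.

2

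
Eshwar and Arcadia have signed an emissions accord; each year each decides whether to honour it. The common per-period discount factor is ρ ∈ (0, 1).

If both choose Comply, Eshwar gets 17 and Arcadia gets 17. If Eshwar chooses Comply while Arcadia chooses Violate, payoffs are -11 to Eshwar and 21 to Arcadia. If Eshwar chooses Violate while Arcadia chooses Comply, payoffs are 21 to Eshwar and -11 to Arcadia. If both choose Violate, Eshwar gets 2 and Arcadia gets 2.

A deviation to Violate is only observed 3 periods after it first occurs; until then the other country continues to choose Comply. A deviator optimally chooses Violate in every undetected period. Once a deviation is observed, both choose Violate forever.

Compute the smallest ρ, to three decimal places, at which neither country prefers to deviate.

The best deviation is to choose Violate for all 3 undetected periods, earning 21 each, then 2 forever once detected.
Deviation value: 21(1−ρ^3)/(1−ρ) + 2ρ^3/(1−ρ); cooperation value: 17/(1−ρ).
IC: 17 ≥ 21(1−ρ^3) + 2ρ^3 = 21 − 19ρ^3.
So ρ^3 ≥ 4/19, giving ρ ≥ (4/19)^(1/3) ≈ 0.595.

0.595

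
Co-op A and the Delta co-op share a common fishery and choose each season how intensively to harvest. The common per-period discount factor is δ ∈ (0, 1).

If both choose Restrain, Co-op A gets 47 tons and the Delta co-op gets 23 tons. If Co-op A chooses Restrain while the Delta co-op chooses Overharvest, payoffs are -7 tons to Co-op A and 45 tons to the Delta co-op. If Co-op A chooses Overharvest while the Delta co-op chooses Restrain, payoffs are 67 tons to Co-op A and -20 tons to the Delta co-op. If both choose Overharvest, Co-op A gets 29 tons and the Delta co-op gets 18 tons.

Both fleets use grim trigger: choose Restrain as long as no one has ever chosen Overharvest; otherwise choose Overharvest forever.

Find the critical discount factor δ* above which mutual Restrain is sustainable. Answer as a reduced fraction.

22/27

Co-op A: cooperation gives 47 each period; deviation gives 67 once then 29 forever.
  47/(1−δ) ≥ 67 + 29δ/(1−δ) ⇒ δ ≥ 20/38 = 10/19.
the Delta co-op: cooperation gives 23 each period; deviation gives 45 once then 18 forever.
  δ ≥ 22/27.
Both must hold, so the binding constraint is the Delta co-op's: δ ≥ 22/27.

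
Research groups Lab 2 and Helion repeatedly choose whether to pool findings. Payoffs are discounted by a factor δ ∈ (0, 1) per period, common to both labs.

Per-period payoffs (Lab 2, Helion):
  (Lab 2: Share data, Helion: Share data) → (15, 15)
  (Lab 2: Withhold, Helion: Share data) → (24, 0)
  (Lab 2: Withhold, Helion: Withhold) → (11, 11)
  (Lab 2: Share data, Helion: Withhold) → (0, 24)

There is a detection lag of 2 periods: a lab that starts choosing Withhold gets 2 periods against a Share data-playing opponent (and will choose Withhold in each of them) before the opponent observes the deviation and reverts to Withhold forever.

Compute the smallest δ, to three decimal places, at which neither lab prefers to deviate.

0.832

The best deviation is to choose Withhold for all 2 undetected periods, earning 24 each, then 11 forever once detected.
Deviation value: 24(1−δ^2)/(1−δ) + 11δ^2/(1−δ); cooperation value: 15/(1−δ).
IC: 15 ≥ 24(1−δ^2) + 11δ^2 = 24 − 13δ^2.
So δ^2 ≥ 9/13, giving δ ≥ (9/13)^(1/2) ≈ 0.832.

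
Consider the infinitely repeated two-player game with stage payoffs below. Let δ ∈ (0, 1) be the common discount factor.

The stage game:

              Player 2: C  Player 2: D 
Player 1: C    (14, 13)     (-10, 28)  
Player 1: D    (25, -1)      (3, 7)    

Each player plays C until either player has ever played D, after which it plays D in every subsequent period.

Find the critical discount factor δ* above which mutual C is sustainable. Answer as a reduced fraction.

For Player 1: deviation gain 25−14 = 11, per-period punishment loss 14−3 = 11. IC gives δ ≥ 11/22 = 1/2.
For Player 2: gain 15, loss 6 per period, so δ ≥ 15/21 = 5/7.
The tighter constraint is Player 2's, so cooperation needs δ ≥ 5/7.

5/7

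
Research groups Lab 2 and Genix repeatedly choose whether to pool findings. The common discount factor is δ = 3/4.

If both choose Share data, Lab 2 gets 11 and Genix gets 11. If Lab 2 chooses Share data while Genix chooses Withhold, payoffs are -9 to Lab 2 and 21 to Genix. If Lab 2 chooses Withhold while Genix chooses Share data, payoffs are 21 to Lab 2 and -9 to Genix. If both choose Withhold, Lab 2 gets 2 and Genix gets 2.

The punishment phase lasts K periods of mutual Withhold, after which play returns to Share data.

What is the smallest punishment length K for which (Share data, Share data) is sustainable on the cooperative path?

2

IC: δ(1−δ^K)/(1−δ) ≥ (21−11)/(11−2) = 10/9.
With δ = 3/4: need 1 − δ^K ≥ 10/9·(1−3/4)/(3/4), i.e. δ^K ≤ 0.6296.
Since (3/4)^1 = 0.7500 and (3/4)^2 = 0.5625, the smallest such K is 2.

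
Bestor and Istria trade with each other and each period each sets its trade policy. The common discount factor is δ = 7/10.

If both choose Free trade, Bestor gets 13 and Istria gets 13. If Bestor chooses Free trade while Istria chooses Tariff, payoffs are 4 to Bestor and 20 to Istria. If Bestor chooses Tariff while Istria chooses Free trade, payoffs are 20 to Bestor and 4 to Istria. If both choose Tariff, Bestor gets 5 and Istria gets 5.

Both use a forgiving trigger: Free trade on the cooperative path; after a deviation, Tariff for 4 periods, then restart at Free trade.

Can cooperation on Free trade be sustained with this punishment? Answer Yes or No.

IC: δ+…+δ^4 ≥ (20−13)/(13−5) = 7/8.
At δ = 7/10: partial sum = 1.7731 ≥ 0.8750. Cooperation sustainable.

Yes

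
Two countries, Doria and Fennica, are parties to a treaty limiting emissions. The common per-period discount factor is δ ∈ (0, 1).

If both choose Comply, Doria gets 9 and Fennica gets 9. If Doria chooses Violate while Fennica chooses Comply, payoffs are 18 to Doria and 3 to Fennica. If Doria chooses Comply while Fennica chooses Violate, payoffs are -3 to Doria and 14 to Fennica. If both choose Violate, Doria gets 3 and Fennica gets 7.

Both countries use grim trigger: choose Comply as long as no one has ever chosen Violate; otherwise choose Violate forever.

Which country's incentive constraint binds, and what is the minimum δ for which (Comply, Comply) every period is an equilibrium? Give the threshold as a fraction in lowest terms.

Doria: cooperation gives 9 each period; deviation gives 18 once then 3 forever.
  9/(1−δ) ≥ 18 + 3δ/(1−δ) ⇒ δ ≥ 9/15 = 3/5.
Fennica: cooperation gives 9 each period; deviation gives 14 once then 7 forever.
  δ ≥ 5/7.
Both must hold, so the binding constraint is Fennica's: δ ≥ 5/7.

Fennica; δ ≥ 5/7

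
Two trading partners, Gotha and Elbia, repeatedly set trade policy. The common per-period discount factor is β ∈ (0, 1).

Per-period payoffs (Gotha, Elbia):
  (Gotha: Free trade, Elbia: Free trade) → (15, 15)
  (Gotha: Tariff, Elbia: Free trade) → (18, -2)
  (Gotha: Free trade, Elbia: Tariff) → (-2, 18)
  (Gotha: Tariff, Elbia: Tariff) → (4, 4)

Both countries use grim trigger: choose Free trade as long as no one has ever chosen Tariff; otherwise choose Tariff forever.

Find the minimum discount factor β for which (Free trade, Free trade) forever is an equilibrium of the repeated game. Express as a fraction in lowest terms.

3/14

Under grim trigger the critical discount factor is (T−C)/(T−P) with T = 18, C = 15, P = 4.
β* = (18−15)/(18−4) = 3/14.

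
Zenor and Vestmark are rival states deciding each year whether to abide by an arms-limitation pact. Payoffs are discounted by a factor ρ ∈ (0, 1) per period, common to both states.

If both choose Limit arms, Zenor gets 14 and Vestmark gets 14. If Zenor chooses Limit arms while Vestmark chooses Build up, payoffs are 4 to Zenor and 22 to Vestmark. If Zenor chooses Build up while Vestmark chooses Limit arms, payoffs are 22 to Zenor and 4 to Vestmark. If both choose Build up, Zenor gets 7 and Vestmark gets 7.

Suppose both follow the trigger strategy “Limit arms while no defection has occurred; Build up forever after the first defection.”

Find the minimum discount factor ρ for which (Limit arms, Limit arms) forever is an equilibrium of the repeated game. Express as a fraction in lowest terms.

8/15

One-period gain from deviating is 22 − 14 = 8. The loss is 14 − 7 = 7 in every subsequent period, with present value 7·ρ/(1−ρ).
Deviation is unprofitable when 7·ρ/(1−ρ) ≥ 8, i.e. ρ/(1−ρ) ≥ 8/7.
Equivalently ρ ≥ 8/(8+7) = 8/15.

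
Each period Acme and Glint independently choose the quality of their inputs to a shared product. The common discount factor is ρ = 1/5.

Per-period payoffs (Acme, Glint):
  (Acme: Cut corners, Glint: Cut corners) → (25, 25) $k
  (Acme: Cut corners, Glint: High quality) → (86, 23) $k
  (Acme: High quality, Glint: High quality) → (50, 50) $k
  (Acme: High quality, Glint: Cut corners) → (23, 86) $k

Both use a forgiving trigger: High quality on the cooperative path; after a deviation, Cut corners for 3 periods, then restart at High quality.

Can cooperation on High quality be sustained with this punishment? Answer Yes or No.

A one-shot deviation gives 86 now, then 25 for 3 periods, then back to 50.
Gain from deviating: (86−50) today; loss: (50−25) in each of the next 3 periods.
No-deviation condition: (50−25)(ρ+…+ρ^3) ≥ 86−50, i.e. ρ+…+ρ^3 ≥ 36/25.
At ρ = 1/5: ρ+…+ρ^3 = 0.2480 < 1.4400.
So cooperation is not sustainable.

No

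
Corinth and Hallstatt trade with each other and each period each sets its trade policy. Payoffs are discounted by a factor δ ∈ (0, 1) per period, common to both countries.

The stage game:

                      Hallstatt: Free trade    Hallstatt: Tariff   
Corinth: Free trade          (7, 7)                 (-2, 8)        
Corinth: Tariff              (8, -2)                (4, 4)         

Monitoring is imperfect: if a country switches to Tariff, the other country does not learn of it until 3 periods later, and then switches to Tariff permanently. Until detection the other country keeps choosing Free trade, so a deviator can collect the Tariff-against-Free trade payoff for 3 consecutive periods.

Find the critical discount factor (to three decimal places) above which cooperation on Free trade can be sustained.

Deviating for the 3 undetected periods gains 8−7 = 1 per period over cooperation, then loses 7−4 = 3 per period forever once punishment starts.
Gain: 1(1 + δ + … + δ^2); loss: 3·δ^3/(1−δ).
No profitable deviation ⇔ 1(1−δ^3) ≤ 3·δ^3, i.e. δ^3 ≥ 1/(1+3) = 1/4.
Hence δ ≥ (1/4)^(1/3) ≈ 0.630.

0.630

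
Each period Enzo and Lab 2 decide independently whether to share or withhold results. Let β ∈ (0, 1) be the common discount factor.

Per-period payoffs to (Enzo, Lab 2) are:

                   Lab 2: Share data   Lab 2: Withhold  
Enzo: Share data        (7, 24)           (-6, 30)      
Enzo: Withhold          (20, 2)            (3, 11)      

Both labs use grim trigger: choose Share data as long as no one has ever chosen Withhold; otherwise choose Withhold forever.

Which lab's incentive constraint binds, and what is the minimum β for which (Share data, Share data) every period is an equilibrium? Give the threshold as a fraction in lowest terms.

Enzo; β ≥ 13/17

Enzo: cooperation gives 7 each period; deviation gives 20 once then 3 forever.
  7/(1−β) ≥ 20 + 3β/(1−β) ⇒ β ≥ 13/17.
Lab 2: cooperation gives 24 each period; deviation gives 30 once then 11 forever.
  β ≥ 6/19.
Both must hold, so the binding constraint is Enzo's: β ≥ 13/17.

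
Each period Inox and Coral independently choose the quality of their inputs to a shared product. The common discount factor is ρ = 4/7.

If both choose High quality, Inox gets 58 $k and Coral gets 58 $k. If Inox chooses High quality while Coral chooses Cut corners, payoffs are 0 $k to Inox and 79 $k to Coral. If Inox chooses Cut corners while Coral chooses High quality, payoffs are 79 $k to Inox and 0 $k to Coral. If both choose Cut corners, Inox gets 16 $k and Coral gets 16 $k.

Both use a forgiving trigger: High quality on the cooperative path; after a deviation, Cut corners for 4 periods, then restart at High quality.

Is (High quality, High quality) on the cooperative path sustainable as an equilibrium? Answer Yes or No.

IC: ρ+…+ρ^4 ≥ (79−58)/(58−16) = 1/2.
At ρ = 4/7: partial sum = 1.1912 ≥ 0.5000. Cooperation sustainable.

Yes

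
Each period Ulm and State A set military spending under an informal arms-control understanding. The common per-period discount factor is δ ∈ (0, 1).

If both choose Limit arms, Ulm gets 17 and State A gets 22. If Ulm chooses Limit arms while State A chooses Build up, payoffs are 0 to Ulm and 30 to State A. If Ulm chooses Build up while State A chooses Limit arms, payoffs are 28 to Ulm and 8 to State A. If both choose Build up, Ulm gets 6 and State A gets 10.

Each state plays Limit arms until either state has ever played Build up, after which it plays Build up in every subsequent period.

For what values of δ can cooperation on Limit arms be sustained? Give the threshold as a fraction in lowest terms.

1/2

Ulm's threshold: (28−17)/(28−6) = 1/2.
State A's threshold: (30−22)/(30−10) = 2/5.
1/2 > 2/5, so Ulm binds and δ* = 1/2.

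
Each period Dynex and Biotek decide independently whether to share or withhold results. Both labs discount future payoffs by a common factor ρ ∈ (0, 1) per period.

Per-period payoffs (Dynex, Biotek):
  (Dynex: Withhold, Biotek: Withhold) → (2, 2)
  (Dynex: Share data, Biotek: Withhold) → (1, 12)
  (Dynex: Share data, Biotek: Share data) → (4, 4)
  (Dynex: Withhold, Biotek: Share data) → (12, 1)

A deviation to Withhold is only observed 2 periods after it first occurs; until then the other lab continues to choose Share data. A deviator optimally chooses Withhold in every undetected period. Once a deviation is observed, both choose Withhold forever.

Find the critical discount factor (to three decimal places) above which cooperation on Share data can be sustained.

0.894

A deviator earns 12 for 2 periods, then 2 forever; cooperating earns 4 forever. Multiplying the IC by (1−ρ):
4 ≥ 12(1−ρ^2) + 2ρ^2, so 10·ρ^2 ≥ 8 and ρ^2 ≥ 4/5.
ρ ≥ (4/5)^(1/2) ≈ 0.894.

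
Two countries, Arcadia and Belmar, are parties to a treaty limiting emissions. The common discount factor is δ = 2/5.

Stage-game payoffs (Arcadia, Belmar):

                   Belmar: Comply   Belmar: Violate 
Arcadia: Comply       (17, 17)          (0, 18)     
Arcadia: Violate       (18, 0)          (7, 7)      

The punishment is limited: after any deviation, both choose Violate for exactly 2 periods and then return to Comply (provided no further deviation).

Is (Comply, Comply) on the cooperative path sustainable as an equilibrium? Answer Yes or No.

Yes

Comparing payoff streams over the 3 periods until play realigns: cooperate → 17(1+δ+…+δ^2); deviate → 18 + 7(δ+…+δ^2).
Cooperation is sustained iff (17−7)(δ+…+δ^2) ≥ 18−17.
δ+…+δ^2 = 2/5·(1−(2/5)^2)/(1−2/5) = 0.5600, and (18−17)/(17−7) = 0.1000.
0.5600 ≥ 0.1000, so cooperation is sustainable.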